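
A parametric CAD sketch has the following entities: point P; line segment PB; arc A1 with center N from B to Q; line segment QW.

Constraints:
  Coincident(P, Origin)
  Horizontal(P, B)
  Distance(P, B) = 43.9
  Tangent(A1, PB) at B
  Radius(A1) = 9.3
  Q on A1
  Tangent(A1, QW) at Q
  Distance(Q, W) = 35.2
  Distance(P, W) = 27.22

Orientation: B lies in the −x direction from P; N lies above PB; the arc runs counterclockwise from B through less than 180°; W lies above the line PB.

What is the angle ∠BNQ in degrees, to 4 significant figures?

40.17°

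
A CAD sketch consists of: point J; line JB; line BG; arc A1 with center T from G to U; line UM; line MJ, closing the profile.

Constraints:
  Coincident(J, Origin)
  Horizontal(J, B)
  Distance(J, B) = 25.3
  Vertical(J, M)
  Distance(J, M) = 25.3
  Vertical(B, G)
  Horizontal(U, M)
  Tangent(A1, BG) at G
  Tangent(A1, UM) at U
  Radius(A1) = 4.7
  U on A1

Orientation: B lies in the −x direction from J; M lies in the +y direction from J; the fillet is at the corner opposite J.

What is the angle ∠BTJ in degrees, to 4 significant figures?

57.85°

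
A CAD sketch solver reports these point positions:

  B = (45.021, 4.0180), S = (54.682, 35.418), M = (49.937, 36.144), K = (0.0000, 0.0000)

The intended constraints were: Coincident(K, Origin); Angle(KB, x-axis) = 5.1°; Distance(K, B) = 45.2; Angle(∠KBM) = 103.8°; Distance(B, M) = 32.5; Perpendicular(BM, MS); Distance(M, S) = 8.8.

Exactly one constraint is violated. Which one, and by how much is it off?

Distance(M, S) = 8.8 — off by 4.00.

K = (0.00, 0.00) ✓; KB at 5.100° ✓; |KB| = 45.20 ✓; ∠KBM = 103.8° ✓; |BM| = 32.50 ✓; ∠(BM, MS) = 90.00° ✓; |MS| = 4.800 ✗.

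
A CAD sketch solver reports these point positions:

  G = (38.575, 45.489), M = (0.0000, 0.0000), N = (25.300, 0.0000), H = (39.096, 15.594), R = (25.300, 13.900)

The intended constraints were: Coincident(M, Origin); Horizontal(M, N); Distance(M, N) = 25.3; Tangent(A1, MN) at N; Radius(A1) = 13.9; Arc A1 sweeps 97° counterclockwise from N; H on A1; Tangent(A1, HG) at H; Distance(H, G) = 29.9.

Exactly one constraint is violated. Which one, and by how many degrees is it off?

Tangent(A1, HG) at H — off by 6.00°.

M = (0.00, 0.00) ✓; M.y = 0.00, N.y = 0.00 ✓; |MN| = 25.30 ✓; ∠(RN, NM) = 90.00° ✓; |RN| = 13.90 ✓; bearing(R→H) − bearing(R→N) = 97.00° ✓; |RH| = 13.90 ✓; ∠(RH, HG) = 96.00° ✗; |HG| = 29.90 ✓.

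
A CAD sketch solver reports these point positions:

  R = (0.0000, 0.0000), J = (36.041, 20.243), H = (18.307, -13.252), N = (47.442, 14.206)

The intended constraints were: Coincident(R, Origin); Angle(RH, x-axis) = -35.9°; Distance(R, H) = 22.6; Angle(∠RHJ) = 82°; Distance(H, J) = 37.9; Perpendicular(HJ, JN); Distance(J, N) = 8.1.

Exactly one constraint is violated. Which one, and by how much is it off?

Distance(J, N) = 8.1 — off by 4.80.

R = (0.00, 0.00) ✓; RH at -35.90° ✓; |RH| = 22.60 ✓; ∠RHJ = 82.00° ✓; |HJ| = 37.90 ✓; ∠(HJ, JN) = 90.00° ✓; |JN| = 12.90 ✗.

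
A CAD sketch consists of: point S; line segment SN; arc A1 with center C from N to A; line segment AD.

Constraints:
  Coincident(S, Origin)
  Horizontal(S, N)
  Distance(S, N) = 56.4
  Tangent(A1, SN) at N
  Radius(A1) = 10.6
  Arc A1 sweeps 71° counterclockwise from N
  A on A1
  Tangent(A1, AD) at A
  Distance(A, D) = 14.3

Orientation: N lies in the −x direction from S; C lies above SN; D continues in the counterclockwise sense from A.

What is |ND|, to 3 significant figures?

25.4

On A1, N sits at bearing -90° from C; a 71° counterclockwise sweep puts A at bearing -19°, so A = C + 10.6·(cos -19°, sin -19°) = (-46.4, 7.15). A1 meets AD tangentially, so CA is at right angles to AD, so AD runs along (−sin -19°, cos -19°); with |AD| = 14.3, D = (-41.7, 20.7). Then |ND| = |D − N| = 25.4.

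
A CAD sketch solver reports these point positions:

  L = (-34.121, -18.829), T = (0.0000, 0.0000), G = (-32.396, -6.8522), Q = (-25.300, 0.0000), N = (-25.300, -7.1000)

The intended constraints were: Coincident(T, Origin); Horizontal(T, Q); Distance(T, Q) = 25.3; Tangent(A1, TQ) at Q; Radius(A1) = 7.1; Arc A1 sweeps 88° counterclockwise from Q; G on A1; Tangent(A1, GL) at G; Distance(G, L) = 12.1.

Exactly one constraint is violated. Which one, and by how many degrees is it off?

Tangent(A1, GL) at G — off by 6.20°.

T = (0.00, 0.00) ✓; T.y = 0.00, Q.y = 0.00 ✓; |TQ| = 25.30 ✓; ∠(NQ, QT) = 90.00° ✓; |NQ| = 7.100 ✓; bearing(N→G) − bearing(N→Q) = 88.00° ✓; |NG| = 7.100 ✓; ∠(NG, GL) = 96.20° ✗; |GL| = 12.10 ✓.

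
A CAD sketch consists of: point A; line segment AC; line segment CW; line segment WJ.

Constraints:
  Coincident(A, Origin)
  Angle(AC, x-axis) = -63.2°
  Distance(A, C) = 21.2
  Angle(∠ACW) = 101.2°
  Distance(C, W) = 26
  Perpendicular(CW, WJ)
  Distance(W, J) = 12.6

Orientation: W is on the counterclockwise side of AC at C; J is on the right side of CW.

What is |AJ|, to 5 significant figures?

44.971

A is at the origin; AC runs at -63.2° with length 21.2, so C = 21.2·(cos -63.2°, sin -63.2°) = (9.5586, -18.923). ∠ACW = 101.2°, so CW runs at -63.2° + (180° − 101.2°) = 15.600° from the x-axis; with |CW| = 26.0, W = C + 26.0·(cos 15.600°, sin 15.600°) = (34.601, -11.931). CW is perpendicular to WJ; with |WJ| = 12.6 on the right of CW, J = W + 12.6·(0.26892, -0.96316) = (37.989, -24.067). Then |AJ| = |J − A| = 44.971.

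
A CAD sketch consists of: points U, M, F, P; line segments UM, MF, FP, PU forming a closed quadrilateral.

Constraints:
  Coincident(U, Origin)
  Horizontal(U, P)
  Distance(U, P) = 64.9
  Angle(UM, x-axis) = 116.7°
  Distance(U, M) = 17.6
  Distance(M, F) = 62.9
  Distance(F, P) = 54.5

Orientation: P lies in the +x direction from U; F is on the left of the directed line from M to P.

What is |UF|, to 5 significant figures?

67.321

U is at the origin; UP is horizontal with |UP| = 64.9 and P in +x, so P = (64.9, 0). UM runs at 116.7° with |UM| = 17.6, so M = (-7.9080, 15.723). F is determined by |MF| = 62.9 and |FP| = 54.5 together: it lies at the intersection of circle(M, 62.9) and circle(P, 54.5). With |MP| = 74.486, the foot of the radical line on MP is 43.863 from M and the perpendicular offset is √(62.9² − 43.863²) = 45.083. Taking the left-of-MP solution: F = (44.483, 50.531).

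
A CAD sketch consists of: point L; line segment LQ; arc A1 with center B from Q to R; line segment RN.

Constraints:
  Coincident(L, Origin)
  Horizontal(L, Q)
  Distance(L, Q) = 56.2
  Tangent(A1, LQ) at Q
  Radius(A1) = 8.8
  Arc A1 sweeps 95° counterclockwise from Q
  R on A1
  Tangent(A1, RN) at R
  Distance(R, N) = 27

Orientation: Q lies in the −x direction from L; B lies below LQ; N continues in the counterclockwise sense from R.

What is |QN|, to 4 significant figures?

37.02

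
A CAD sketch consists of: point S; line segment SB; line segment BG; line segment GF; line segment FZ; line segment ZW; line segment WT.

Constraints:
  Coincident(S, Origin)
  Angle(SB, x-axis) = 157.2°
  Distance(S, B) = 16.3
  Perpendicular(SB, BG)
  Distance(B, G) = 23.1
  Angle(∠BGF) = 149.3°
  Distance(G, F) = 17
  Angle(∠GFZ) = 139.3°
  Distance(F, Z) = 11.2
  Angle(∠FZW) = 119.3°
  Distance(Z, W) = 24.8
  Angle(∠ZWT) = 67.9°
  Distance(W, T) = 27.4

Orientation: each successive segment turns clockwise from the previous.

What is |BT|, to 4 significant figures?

18.22

∠FZW = 119.3° gives ZW at -64.90° from the x-axis; with |ZW| = 24.8, W = (29.28, 14.45). ∠ZWT = 67.9° gives WT at -177.0° from the x-axis; with |WT| = 27.4, T = (1.918, 13.01). Then |BT| = |T − B| = 18.22.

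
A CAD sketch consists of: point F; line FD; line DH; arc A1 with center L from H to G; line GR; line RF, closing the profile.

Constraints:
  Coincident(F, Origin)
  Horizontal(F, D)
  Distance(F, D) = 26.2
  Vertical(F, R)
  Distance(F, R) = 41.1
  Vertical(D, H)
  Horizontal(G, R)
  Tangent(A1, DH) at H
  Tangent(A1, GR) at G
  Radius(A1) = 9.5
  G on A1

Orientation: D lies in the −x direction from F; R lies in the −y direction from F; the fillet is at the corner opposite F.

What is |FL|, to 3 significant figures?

35.7

F is at the origin; FD is horizontal with |FD| = 26.2 and D on the −x side, so D = (-26.2, 0.00). FR is vertical with |FR| = 41.1 and R on the −y side, so R = (0.00, -41.1). The virtual corner opposite F is at (-26.2, -41.1). Since A1 is tangent to DH there, LH ⟂ DH and since A1 is tangent to GR there, LG ⟂ GR, with radius 9.5, so the center L sits 9.5 in from both sides at L = (-16.7, -31.6). Then |FL| = |L − F| = 35.7.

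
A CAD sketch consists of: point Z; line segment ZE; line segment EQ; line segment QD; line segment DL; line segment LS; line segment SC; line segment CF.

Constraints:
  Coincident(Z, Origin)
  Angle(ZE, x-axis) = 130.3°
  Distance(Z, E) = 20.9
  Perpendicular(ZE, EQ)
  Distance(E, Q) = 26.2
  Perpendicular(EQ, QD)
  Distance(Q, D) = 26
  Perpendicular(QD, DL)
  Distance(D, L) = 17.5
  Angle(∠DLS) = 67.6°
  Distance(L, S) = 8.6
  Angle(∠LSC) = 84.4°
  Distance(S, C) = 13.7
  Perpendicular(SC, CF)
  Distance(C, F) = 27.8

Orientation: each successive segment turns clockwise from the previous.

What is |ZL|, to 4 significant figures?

10.08

Z is at the origin; ZE runs at 130.3° with length 20.9, so E = (-13.52, 15.94). The perpendicularity gives EQ at right angles to ZE, so EQ runs at 40.30°; with |EQ| = 26.2, Q = (6.464, 32.89). EQ is perpendicular to QD, so QD runs at -49.70°; with |QD| = 26.0, D = (23.28, 13.06). The perpendicularity gives DL at right angles to QD, so DL runs at -139.7°; with |DL| = 17.5, L = (9.934, 1.737). Then |ZL| = |L − Z| = 10.08.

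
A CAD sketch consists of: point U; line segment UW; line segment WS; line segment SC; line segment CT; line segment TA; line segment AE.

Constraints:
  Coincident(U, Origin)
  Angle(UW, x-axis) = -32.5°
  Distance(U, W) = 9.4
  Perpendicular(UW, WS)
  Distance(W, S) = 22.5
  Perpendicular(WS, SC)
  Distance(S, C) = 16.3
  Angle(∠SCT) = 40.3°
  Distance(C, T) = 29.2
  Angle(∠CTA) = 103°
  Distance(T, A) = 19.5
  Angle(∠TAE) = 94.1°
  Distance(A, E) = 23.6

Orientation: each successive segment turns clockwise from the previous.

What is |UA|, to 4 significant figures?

34.56

∠SCT = 40.3° gives CT at 7.800° from the x-axis; with |CT| = 29.2, T = (11.02, -11.31). ∠CTA = 103.0° gives TA at -69.20° from the x-axis; with |TA| = 19.5, A = (17.95, -29.54). Then |UA| = |A − U| = 34.56.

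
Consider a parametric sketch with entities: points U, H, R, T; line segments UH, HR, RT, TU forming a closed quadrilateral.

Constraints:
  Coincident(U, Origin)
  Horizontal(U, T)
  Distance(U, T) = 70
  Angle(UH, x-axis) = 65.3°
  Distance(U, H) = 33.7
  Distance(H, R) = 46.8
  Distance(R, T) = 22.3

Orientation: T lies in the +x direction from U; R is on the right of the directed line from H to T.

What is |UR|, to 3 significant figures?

47.8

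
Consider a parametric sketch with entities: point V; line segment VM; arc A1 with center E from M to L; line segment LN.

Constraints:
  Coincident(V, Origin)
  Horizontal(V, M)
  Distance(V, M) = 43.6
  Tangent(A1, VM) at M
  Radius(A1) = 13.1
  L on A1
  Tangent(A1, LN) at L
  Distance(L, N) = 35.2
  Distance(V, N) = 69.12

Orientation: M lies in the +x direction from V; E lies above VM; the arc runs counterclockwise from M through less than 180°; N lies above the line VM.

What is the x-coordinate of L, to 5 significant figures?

56.260

Checks: |EL| = 13.10 ✓; ∠(EL, LN) = 90.00° ✓; |LN| = 35.20 ✓; |VN| = 69.12 ✓.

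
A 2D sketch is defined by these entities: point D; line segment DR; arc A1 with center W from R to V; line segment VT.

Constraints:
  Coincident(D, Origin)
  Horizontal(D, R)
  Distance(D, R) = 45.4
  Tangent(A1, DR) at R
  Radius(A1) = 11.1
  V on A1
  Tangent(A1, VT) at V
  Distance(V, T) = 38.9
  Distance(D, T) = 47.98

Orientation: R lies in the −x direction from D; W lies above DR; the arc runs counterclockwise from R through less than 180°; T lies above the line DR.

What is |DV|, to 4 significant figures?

35.77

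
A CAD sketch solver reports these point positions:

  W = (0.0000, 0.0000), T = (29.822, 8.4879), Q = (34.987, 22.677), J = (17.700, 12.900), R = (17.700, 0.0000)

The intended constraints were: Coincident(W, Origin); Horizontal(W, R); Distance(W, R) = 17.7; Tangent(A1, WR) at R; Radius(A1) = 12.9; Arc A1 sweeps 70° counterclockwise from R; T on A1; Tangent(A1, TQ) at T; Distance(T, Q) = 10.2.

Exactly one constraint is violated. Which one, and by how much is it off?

Distance(T, Q) = 10.2 — off by 4.90.

W = (0.00, 0.00) ✓; W.y = 0.00, R.y = 0.00 ✓; |WR| = 17.70 ✓; ∠(JR, RW) = 90.00° ✓; |JR| = 12.90 ✓; bearing(J→T) − bearing(J→R) = 70.00° ✓; |JT| = 12.90 ✓; ∠(JT, TQ) = 90.00° ✓; |TQ| = 15.10 ✗.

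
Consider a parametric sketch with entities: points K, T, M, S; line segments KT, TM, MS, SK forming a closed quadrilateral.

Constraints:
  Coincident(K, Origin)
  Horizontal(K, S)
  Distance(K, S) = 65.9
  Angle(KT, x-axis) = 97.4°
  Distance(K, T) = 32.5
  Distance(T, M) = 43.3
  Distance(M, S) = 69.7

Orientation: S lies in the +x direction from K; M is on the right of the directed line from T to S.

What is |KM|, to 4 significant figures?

11.43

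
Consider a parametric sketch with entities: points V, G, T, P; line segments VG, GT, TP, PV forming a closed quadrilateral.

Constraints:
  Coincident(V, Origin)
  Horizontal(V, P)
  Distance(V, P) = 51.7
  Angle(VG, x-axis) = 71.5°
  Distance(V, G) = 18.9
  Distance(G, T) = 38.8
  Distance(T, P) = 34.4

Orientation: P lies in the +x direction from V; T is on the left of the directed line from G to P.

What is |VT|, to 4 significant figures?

53.20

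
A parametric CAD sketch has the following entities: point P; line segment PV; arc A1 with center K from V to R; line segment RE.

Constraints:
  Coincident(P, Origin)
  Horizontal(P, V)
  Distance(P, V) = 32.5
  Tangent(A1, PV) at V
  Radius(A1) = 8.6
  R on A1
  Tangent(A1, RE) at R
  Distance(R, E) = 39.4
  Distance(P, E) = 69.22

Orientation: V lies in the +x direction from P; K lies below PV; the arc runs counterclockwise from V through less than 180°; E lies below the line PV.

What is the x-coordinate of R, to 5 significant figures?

26.539

Checks: |KV| = 8.600 ✓; |KR| = 8.600 ✓; ∠(KR, RE) = 90.00° ✓; |RE| = 39.40 ✓; |PE| = 69.22 ✓.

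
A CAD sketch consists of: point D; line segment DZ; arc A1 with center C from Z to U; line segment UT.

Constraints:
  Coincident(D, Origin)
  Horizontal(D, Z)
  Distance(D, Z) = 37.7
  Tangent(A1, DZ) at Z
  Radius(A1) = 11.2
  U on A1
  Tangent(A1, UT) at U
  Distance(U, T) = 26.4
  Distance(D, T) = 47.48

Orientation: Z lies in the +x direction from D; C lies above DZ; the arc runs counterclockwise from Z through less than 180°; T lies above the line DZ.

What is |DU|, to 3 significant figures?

49.6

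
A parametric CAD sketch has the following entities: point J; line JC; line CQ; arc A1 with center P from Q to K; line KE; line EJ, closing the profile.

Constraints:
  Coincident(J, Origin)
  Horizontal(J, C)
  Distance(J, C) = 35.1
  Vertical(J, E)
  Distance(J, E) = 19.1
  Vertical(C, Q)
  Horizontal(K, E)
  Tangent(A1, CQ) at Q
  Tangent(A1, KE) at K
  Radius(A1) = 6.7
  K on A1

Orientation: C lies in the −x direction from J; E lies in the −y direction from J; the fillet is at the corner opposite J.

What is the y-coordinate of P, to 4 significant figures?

-12.40

J is at the origin; J and C share the same y with |JC| = 35.1 and C on the −x side, so C = (-35.10, 0.000). JE is vertical with |JE| = 19.1 and E on the −y side, so E = (0.000, -19.10). The virtual corner opposite J is at (-35.10, -19.10). The tangent condition forces PQ to be normal to CQ and tangency of A1 to KE means the radius PK is perpendicular to KE, with radius 6.7, so the center P sits 6.7 in from both sides at P = (-28.40, -12.40). So P.y = -12.40.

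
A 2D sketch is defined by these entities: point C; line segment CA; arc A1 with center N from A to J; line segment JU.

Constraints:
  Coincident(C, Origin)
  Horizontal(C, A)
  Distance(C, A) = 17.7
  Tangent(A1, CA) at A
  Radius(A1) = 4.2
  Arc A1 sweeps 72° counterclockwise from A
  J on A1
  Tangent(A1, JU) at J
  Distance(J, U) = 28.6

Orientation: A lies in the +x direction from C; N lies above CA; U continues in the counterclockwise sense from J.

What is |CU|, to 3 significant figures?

42.9

C is at the origin; CA is horizontal with |CA| = 17.7 and A on the +x side, so A = (17.7, 0.00). The tangent condition forces NA to be normal to CA, so N = A + (0, 4.2) = (17.7, 4.20). On A1, A sits at bearing -90° from N; a 72° counterclockwise sweep puts J at bearing -18°, so J = N + 4.2·(cos -18°, sin -18°) = (21.7, 2.90). A1 meets JU tangentially, so NJ is at right angles to JU, so JU runs along (−sin -18°, cos -18°); with |JU| = 28.6, U = (30.5, 30.1). Then |CU| = |U − C| = 42.9.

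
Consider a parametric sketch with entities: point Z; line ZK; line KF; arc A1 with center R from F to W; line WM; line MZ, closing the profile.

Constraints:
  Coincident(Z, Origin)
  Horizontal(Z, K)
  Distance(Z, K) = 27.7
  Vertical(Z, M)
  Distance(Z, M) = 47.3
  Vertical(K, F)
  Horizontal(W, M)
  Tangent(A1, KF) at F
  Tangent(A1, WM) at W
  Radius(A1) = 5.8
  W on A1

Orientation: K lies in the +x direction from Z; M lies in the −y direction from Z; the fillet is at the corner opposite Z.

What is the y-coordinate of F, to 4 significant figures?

-41.50

Z is at the origin; Z and K share the same y with |ZK| = 27.7 and K on the +x side, so K = (27.70, 0.000). Z and M share the same x with |ZM| = 47.3 and M on the −y side, so M = (0.000, -47.30). The virtual corner opposite Z is at (27.70, -47.30). The tangent condition forces RF to be normal to KF and since A1 is tangent to WM there, RW ⟂ WM, with radius 5.8, so the center R sits 5.8 in from both sides at R = (21.90, -41.50). That places the tangent points at F = (27.70, -41.50) on KF and W = (21.90, -47.30) on WM. So F.y = -41.50.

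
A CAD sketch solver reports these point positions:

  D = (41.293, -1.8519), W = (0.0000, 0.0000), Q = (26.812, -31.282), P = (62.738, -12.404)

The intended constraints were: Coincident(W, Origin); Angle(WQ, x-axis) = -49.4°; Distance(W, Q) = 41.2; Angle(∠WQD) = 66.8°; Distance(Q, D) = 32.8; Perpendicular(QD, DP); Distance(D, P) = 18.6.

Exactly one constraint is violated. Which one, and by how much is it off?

Distance(D, P) = 18.6 — off by 5.30.

W = (0.00, 0.00) ✓; WQ at -49.40° ✓; |WQ| = 41.20 ✓; ∠WQD = 66.80° ✓; |QD| = 32.80 ✓; ∠(QD, DP) = 90.00° ✓; |DP| = 23.90 ✗.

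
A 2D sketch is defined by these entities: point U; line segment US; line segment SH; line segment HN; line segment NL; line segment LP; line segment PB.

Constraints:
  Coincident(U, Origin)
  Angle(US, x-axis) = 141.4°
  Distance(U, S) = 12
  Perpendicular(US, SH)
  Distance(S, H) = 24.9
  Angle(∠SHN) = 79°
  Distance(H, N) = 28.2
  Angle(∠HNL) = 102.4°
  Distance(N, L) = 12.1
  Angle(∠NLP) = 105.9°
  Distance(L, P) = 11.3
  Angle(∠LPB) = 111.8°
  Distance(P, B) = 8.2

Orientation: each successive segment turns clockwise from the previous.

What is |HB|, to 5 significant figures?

18.812

U is at the origin; US runs at 141.4° with length 12.0, so S = (-9.3782, 7.4866). US ⟂ SH, so SH runs at 51.400°; with |SH| = 24.9, H = (6.1564, 26.946). ∠SHN = 79.0° gives HN at -49.600° from the x-axis; with |HN| = 28.2, N = (24.433, 5.4710). ∠HNL = 102.4° gives NL at -127.20° from the x-axis; with |NL| = 12.1, L = (17.118, -4.1670). ∠NLP = 105.9° gives LP at 158.70° from the x-axis; with |LP| = 11.3, P = (6.5896, -0.062238). ∠LPB = 111.8° gives PB at 90.500° from the x-axis; with |PB| = 8.2, B = (6.5180, 8.1374). Then |HB| = |B − H| = 18.812.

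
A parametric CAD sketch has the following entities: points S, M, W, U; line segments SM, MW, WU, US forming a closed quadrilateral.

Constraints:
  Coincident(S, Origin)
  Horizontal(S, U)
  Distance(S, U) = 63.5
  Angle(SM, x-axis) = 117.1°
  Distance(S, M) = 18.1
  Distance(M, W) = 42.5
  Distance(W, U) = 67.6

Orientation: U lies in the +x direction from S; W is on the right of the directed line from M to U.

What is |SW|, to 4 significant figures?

25.42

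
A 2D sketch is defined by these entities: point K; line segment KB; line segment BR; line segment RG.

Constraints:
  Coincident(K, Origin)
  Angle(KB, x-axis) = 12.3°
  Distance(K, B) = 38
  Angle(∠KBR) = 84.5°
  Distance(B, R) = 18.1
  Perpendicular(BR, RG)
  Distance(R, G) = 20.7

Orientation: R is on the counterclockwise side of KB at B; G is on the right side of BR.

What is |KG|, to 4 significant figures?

60.28

K is at the origin; KB runs at 12.3° with length 38.0, so B = 38.0·(cos 12.3°, sin 12.3°) = (37.13, 8.095). ∠KBR = 84.5°, so BR runs at 12.3° + (180° − 84.5°) = 107.8° from the x-axis; with |BR| = 18.1, R = B + 18.1·(cos 107.8°, sin 107.8°) = (31.59, 25.33). The perpendicularity gives RG at right angles to BR; with |RG| = 20.7 on the right of BR, G = R + 20.7·(0.9521, 0.3057) = (51.30, 31.66). Then |KG| = |G − K| = 60.28.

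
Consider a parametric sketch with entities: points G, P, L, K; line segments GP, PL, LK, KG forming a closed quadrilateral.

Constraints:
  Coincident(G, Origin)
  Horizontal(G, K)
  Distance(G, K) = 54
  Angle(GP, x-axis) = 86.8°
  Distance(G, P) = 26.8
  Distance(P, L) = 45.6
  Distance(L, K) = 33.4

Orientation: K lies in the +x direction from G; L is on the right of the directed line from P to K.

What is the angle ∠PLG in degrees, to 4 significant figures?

31.76°

Checks: |PL| = 45.60 ✓; |LK| = 33.40 ✓.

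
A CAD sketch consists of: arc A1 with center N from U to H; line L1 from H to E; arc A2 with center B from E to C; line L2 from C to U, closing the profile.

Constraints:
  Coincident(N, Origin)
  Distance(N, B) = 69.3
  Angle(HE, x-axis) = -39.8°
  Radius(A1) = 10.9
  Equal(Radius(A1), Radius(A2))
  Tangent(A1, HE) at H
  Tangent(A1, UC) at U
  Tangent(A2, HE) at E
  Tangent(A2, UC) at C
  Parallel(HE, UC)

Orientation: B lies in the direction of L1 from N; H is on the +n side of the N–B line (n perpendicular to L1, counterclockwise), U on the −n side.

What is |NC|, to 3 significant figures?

70.2

The slot axis is L1's direction at -39.8°, so u = (cos -39.8°, sin -39.8°) = (0.768, -0.640) and n = (−sin -39.8°, cos -39.8°) = (0.640, 0.768). N is at the origin and B lies 69.3 along u from N, so B = 69.3·u = (53.2, -44.4). Tangency of A1 to both parallel lines with radius 10.9 puts H and U at N ± 10.9·n: H = (6.98, 8.37), U = (-6.98, -8.37). Equal radii place E and C the same way about B: E = B + 10.9·n = (60.2, -36.0), C = B − 10.9·n = (46.3, -52.7). Then |NC| = |C − N| = 70.2.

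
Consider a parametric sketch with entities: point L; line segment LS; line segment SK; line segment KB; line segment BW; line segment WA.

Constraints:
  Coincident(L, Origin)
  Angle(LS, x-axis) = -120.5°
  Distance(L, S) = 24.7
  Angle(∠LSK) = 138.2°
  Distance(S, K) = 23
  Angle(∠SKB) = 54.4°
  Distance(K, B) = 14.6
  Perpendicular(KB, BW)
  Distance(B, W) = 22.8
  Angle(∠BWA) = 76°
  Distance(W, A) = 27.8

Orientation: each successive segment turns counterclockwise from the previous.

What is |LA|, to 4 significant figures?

50.51

L is at the origin; LS runs at -120.5° with length 24.7, so S = (-12.54, -21.28). ∠LSK = 138.2° gives SK at -78.70° from the x-axis; with |SK| = 23.0, K = (-8.029, -43.84). ∠SKB = 54.4° gives KB at 46.90° from the x-axis; with |KB| = 14.6, B = (1.946, -33.18). The perpendicularity gives BW at right angles to KB, so BW runs at 136.9°; with |BW| = 22.8, W = (-14.70, -17.60). ∠BWA = 76.0° gives WA at -119.1° from the x-axis; with |WA| = 27.8, A = (-28.22, -41.89). Then |LA| = |A − L| = 50.51.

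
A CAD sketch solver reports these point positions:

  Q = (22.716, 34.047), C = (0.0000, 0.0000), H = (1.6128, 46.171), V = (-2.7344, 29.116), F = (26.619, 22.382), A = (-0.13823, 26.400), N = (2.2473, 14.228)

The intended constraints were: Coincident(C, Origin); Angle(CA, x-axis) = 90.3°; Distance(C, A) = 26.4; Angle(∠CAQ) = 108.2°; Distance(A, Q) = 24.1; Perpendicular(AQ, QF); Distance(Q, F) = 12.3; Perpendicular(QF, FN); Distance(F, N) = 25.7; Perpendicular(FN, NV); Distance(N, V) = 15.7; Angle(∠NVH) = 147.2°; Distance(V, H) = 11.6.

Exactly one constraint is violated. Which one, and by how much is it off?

Distance(V, H) = 11.6 — off by 6.00.

C = (0.00, 0.00) ✓; CA at 90.30° ✓; |CA| = 26.40 ✓; ∠CAQ = 108.2° ✓; |AQ| = 24.10 ✓; ∠(AQ, QF) = 90.00° ✓; |QF| = 12.30 ✓; ∠(QF, FN) = 90.00° ✓; |FN| = 25.70 ✓; ∠(FN, NV) = 90.00° ✓; |NV| = 15.70 ✓; ∠NVH = 147.2° ✓; |VH| = 17.60 ✗.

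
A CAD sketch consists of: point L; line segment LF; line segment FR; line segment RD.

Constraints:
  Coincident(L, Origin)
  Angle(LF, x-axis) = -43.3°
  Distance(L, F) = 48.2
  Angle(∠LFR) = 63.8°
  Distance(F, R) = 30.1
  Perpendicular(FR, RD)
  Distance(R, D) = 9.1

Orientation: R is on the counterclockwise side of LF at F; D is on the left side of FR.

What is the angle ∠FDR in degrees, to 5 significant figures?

73.179°

∠LFR = 63.8°, so FR runs at -43.3° + (180° − 63.8°) = 72.900° from the x-axis; with |FR| = 30.1, R = F + 30.1·(cos 72.900°, sin 72.900°) = (43.929, -4.2871). FR is perpendicular to RD; with |RD| = 9.1 on the left of FR, D = R + 9.1·(-0.95579, 0.29404) = (35.232, -1.6113). Then cos ∠FDR = DF·DR / (|DF||DR|), giving 73.179°.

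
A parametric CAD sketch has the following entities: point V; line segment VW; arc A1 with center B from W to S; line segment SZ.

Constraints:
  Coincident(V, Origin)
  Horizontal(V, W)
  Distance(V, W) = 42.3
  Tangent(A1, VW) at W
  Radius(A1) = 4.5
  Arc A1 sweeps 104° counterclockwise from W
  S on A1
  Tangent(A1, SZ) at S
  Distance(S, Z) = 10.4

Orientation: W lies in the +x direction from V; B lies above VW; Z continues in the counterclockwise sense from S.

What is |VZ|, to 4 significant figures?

46.85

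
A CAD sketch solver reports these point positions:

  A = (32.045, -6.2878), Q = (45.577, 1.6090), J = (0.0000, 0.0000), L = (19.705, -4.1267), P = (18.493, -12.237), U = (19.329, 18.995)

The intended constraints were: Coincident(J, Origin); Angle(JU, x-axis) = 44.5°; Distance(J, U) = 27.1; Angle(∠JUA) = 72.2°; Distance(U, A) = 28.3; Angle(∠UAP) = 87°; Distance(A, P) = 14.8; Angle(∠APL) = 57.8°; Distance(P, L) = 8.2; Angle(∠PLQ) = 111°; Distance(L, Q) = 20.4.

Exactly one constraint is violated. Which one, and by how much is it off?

Distance(L, Q) = 20.4 — off by 6.10.

J = (0.00, 0.00) ✓; JU at 44.50° ✓; |JU| = 27.10 ✓; ∠JUA = 72.20° ✓; |UA| = 28.30 ✓; ∠UAP = 87.00° ✓; |AP| = 14.80 ✓; ∠APL = 57.80° ✓; |PL| = 8.200 ✓; ∠PLQ = 111.0° ✓; |LQ| = 26.50 ✗.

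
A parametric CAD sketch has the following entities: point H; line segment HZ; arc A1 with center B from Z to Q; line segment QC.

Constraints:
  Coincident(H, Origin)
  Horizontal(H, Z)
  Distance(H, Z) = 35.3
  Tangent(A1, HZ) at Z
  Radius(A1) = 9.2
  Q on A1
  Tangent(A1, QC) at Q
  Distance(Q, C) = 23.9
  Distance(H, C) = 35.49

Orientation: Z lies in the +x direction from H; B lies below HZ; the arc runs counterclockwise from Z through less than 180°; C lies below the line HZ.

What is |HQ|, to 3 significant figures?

27.3

H is at the origin; HZ is horizontal with |HZ| = 35.3 and Z on the +x side, so Z = (35.3, 0.00). Since A1 is tangent to HZ there, BZ ⟂ HZ, so B = Z + (0, -9.2) = (35.3, -9.20). Since BQ ⟂ QC (tangency), |BC| = √(9.2² + 23.9²) = 25.6 regardless of where Q sits on A1. So C lies on both circle(H, 35.49) and circle(B, 25.6); the below-HZ intersection is C = (19.7, -29.5). Q is the foot of the tangent from C: Q = (26.5, -6.59).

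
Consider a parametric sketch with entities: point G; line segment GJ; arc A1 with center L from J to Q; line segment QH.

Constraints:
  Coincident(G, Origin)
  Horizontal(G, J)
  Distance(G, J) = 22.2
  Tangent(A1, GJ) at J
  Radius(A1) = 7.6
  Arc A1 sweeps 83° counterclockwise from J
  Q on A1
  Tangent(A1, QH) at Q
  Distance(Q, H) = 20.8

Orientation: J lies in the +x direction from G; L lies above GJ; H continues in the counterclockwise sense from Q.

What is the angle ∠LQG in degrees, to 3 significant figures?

19.6°

The tangent condition forces LJ to be normal to GJ, so L = J + (0, 7.6) = (22.2, 7.60). On A1, J sits at bearing -90° from L; an 83° counterclockwise sweep puts Q at bearing -7°, so Q = L + 7.6·(cos -7°, sin -7°) = (29.7, 6.67). Then cos ∠LQG = QL·QG / (|QL||QG|), giving 19.6°.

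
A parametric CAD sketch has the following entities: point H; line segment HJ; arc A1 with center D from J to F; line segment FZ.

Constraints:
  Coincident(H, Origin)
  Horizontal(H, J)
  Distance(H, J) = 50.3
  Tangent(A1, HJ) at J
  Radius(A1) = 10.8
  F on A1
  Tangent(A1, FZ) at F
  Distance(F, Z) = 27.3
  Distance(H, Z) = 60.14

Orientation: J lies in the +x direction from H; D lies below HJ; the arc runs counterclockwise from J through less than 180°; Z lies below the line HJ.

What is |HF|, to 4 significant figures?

41.78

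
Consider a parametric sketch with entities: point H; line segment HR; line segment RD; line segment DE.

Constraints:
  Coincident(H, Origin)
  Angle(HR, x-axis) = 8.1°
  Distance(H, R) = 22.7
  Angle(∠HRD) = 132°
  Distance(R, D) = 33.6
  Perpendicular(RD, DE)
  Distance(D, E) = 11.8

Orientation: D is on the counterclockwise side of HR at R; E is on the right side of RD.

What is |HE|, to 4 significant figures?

56.59

H is at the origin; HR runs at 8.1° with length 22.7, so R = 22.7·(cos 8.1°, sin 8.1°) = (22.47, 3.198). ∠HRD = 132.0°, so RD runs at 8.1° + (180° − 132.0°) = 56.10° from the x-axis; with |RD| = 33.6, D = R + 33.6·(cos 56.10°, sin 56.10°) = (41.21, 31.09). RD is perpendicular to DE; with |DE| = 11.8 on the right of RD, E = D + 11.8·(0.8300, -0.5577) = (51.01, 24.51). Then |HE| = |E − H| = 56.59.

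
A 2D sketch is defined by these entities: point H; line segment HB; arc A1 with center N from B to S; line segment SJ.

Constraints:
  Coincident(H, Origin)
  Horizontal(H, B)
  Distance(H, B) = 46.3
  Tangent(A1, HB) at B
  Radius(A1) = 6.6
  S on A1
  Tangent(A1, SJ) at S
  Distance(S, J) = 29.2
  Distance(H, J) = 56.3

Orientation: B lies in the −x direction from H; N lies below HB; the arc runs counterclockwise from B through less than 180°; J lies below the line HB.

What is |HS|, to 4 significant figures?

53.26

Checks: |NS| = 6.600 ✓; ∠(NS, SJ) = 90.00° ✓; |SJ| = 29.20 ✓; |HJ| = 56.30 ✓.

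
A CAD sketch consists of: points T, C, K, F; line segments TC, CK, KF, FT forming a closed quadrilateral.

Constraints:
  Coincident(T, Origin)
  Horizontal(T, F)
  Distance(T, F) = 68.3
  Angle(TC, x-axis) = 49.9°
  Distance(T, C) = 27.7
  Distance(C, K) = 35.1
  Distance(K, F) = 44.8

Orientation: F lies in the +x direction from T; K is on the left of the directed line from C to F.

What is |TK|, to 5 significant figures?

62.040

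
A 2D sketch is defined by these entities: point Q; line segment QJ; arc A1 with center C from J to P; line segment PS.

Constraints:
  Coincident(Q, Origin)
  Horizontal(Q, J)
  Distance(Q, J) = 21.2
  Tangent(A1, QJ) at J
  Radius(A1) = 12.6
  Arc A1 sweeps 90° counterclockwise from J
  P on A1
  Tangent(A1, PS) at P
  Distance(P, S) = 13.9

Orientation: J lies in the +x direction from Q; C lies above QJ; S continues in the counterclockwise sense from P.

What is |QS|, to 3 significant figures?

42.9

Q is at the origin; QJ is horizontal with |QJ| = 21.2 and J on the +x side, so J = (21.2, 0.00). Since A1 is tangent to QJ there, CJ ⟂ QJ, so C = J + (0, 12.6) = (21.2, 12.6). On A1, J sits at bearing -90° from C; a 90° counterclockwise sweep puts P at bearing 0°, so P = C + 12.6·(cos 0°, sin 0°) = (33.8, 12.6). Since A1 is tangent to PS there, CP ⟂ PS, so PS runs along (−sin 0°, cos 0°); with |PS| = 13.9, S = (33.8, 26.5). Then |QS| = |S − Q| = 42.9.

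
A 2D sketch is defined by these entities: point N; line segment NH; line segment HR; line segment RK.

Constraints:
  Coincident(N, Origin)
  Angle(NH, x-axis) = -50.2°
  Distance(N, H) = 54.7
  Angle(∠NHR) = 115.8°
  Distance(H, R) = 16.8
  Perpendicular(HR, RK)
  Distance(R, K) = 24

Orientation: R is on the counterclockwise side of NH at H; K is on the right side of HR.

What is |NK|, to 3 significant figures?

83.8

N is at the origin; NH runs at -50.2° with length 54.7, so H = 54.7·(cos -50.2°, sin -50.2°) = (35.0, -42.0). ∠NHR = 115.8°, so HR runs at -50.2° + (180° − 115.8°) = 14.0° from the x-axis; with |HR| = 16.8, R = H + 16.8·(cos 14.0°, sin 14.0°) = (51.3, -38.0). HR ⟂ RK; with |RK| = 24.0 on the right of HR, K = R + 24.0·(0.242, -0.970) = (57.1, -61.2). Then |NK| = |K − N| = 83.8.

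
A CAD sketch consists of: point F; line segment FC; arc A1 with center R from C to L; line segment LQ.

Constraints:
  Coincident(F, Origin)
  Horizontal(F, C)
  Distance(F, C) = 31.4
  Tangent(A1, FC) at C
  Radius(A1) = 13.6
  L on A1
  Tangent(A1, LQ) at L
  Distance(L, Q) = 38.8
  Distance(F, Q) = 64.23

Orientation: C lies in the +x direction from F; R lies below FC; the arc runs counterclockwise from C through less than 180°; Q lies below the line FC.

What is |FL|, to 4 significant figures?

26.64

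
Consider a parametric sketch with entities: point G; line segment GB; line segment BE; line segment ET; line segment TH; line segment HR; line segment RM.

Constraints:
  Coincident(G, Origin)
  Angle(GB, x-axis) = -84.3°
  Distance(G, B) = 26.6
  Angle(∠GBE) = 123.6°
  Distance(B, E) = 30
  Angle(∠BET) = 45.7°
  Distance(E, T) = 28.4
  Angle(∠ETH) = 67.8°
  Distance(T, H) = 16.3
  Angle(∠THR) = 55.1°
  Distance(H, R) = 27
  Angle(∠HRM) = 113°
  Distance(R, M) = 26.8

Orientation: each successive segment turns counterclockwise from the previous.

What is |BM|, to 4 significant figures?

51.27

∠THR = 55.1° gives HR at -16.50° from the x-axis; with |HR| = 27.0, R = (34.29, -31.10). ∠HRM = 113.0° gives RM at 50.50° from the x-axis; with |RM| = 26.8, M = (51.33, -10.42). Then |BM| = |M − B| = 51.27.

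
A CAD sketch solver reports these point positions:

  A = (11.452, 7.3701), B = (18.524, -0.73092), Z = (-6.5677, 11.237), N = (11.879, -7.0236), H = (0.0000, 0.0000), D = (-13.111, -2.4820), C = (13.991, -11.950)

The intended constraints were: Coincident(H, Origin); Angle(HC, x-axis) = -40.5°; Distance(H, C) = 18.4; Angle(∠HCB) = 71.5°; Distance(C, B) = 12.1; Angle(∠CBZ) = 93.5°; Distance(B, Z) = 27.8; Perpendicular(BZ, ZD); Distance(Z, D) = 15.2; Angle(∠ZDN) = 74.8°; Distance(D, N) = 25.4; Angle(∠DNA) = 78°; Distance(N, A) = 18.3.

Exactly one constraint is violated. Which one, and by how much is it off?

Distance(N, A) = 18.3 — off by 3.90.

H = (0.00, 0.00) ✓; HC at -40.50° ✓; |HC| = 18.40 ✓; ∠HCB = 71.50° ✓; |CB| = 12.10 ✓; ∠CBZ = 93.50° ✓; |BZ| = 27.80 ✓; ∠(BZ, ZD) = 90.00° ✓; |ZD| = 15.20 ✓; ∠ZDN = 74.80° ✓; |DN| = 25.40 ✓; ∠DNA = 78.00° ✓; |NA| = 14.40 ✗.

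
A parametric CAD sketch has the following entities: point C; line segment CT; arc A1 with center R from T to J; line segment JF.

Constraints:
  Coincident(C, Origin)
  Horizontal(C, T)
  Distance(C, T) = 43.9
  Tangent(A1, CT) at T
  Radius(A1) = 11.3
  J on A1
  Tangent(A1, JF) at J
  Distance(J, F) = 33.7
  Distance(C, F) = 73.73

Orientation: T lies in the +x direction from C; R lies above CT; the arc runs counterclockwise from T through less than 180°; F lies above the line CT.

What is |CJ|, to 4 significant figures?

55.94

Checks: |RJ| = 11.30 ✓; ∠(RJ, JF) = 90.00° ✓; |JF| = 33.70 ✓; |CF| = 73.73 ✓.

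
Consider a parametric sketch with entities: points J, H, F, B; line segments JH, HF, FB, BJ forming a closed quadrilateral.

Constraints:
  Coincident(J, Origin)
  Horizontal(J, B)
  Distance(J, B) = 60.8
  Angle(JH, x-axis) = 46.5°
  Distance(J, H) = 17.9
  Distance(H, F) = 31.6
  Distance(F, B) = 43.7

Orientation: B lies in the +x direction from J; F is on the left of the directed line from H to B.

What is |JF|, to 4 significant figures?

49.49

Checks: |HF| = 31.60 ✓; |FB| = 43.70 ✓.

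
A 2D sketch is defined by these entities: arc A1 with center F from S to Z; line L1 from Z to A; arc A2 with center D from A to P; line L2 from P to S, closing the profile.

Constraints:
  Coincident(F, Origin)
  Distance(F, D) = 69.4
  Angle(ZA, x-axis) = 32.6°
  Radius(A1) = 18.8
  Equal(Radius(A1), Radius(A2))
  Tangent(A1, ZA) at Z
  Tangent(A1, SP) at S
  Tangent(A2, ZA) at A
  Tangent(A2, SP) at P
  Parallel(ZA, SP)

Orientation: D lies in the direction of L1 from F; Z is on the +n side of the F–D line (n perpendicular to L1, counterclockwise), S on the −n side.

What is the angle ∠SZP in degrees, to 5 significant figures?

61.552°

The slot axis is L1's direction at 32.6°, so u = (cos 32.6°, sin 32.6°) = (0.84245, 0.53877) and n = (−sin 32.6°, cos 32.6°) = (-0.53877, 0.84245). F is at the origin and D lies 69.4 along u from F, so D = 69.4·u = (58.466, 37.391). Tangency of A1 to both parallel lines with radius 18.8 puts Z and S at F ± 18.8·n: Z = (-10.129, 15.838), S = (10.129, -15.838). Equal radii place A and P the same way about D: A = D + 18.8·n = (48.337, 53.229), P = D − 18.8·n = (68.595, 21.553). Then cos ∠SZP = ZS·ZP / (|ZS||ZP|), giving 61.552°.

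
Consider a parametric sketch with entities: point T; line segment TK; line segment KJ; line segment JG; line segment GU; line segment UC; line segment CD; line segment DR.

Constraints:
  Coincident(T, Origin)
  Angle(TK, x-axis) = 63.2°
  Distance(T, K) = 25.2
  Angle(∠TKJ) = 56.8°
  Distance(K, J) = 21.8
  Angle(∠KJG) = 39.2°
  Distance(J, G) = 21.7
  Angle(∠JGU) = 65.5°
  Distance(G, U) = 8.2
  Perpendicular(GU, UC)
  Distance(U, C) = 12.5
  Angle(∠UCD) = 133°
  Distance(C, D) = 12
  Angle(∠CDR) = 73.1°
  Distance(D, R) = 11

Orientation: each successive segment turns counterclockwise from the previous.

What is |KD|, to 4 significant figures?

26.71

T is at the origin; TK runs at 63.2° with length 25.2, so K = (11.36, 22.49). ∠TKJ = 56.8° gives KJ at -173.6° from the x-axis; with |KJ| = 21.8, J = (-10.30, 20.06). ∠KJG = 39.2° gives JG at -32.80° from the x-axis; with |JG| = 21.7, G = (7.938, 8.308). ∠JGU = 65.5° gives GU at 81.70° from the x-axis; with |GU| = 8.2, U = (9.122, 16.42). GU ⟂ UC, so UC runs at 171.7°; with |UC| = 12.5, C = (-3.247, 18.23). ∠UCD = 133.0° gives CD at -141.3° from the x-axis; with |CD| = 12.0, D = (-12.61, 10.72). Then |KD| = |D − K| = 26.71.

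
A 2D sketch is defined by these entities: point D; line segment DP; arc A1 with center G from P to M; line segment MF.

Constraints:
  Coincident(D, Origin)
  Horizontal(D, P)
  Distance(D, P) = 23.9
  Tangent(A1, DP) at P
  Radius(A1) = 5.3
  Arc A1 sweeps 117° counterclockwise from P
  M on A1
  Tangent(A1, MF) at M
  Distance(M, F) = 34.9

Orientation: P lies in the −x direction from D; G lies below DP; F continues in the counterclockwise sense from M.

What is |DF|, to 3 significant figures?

40.9

D is at the origin; D and P share the same y with |DP| = 23.9 and P on the −x side, so P = (-23.9, 0.00). A1 meets DP tangentially, so GP is at right angles to DP, so G = P + (0, -5.3) = (-23.9, -5.30). On A1, P sits at bearing 90° from G; a 117° counterclockwise sweep puts M at bearing 207°, so M = G + 5.3·(cos 207°, sin 207°) = (-28.6, -7.71). A1 meets MF tangentially, so GM is at right angles to MF, so MF runs along (−sin 207°, cos 207°); with |MF| = 34.9, F = (-12.8, -38.8). Then |DF| = |F − D| = 40.9.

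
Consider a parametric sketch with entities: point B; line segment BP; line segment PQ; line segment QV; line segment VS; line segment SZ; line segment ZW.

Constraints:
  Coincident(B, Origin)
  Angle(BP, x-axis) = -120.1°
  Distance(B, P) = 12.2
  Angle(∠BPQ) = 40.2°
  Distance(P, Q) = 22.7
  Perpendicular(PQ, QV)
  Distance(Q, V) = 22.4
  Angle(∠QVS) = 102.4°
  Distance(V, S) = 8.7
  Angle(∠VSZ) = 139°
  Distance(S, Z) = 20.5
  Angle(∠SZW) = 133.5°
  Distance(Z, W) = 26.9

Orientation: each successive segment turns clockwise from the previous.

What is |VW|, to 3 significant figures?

47.6

B is at the origin; BP runs at -120.1° with length 12.2, so P = (-6.12, -10.6). ∠BPQ = 40.2° gives PQ at 100° from the x-axis; with |PQ| = 22.7, Q = (-10.1, 11.8). PQ ⟂ QV, so QV runs at 10.1°; with |QV| = 22.4, V = (12.0, 15.7). ∠QVS = 102.4° gives VS at -67.5° from the x-axis; with |VS| = 8.7, S = (15.3, 7.68). ∠VSZ = 139.0° gives SZ at -108° from the x-axis; with |SZ| = 20.5, Z = (8.78, -11.8). ∠SZW = 133.5° gives ZW at -155° from the x-axis; with |ZW| = 26.9, W = (-15.6, -23.1). Then |VW| = |W − V| = 47.6.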